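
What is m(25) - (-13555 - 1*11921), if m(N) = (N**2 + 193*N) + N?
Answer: 30951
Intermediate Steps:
m(N) = N**2 + 194*N
m(25) - (-13555 - 1*11921) = 25*(194 + 25) - (-13555 - 1*11921) = 25*219 - (-13555 - 11921) = 5475 - 1*(-25476) = 5475 + 25476 = 30951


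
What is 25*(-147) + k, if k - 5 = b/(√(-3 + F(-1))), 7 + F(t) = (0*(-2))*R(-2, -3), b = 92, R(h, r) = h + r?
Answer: -3670 - 46*I*√10/5 ≈ -3670.0 - 29.093*I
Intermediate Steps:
F(t) = -7 (F(t) = -7 + (0*(-2))*(-2 - 3) = -7 + 0*(-5) = -7 + 0 = -7)
k = 5 - 46*I*√10/5 (k = 5 + 92/(√(-3 - 7)) = 5 + 92/(√(-10)) = 5 + 92/((I*√10)) = 5 + 92*(-I*√10/10) = 5 - 46*I*√10/5 ≈ 5.0 - 29.093*I)
25*(-147) + k = 25*(-147) + (5 - 46*I*√10/5) = -3675 + (5 - 46*I*√10/5) = -3670 - 46*I*√10/5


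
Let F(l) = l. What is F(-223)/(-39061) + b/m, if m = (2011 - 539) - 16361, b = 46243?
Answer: -1802977576/581579229 ≈ -3.1001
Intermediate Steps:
m = -14889 (m = 1472 - 16361 = -14889)
F(-223)/(-39061) + b/m = -223/(-39061) + 46243/(-14889) = -223*(-1/39061) + 46243*(-1/14889) = 223/39061 - 46243/14889 = -1802977576/581579229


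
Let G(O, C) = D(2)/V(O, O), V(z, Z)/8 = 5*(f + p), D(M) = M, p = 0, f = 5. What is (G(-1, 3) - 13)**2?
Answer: 1687401/10000 ≈ 168.74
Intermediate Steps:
V(z, Z) = 200 (V(z, Z) = 8*(5*(5 + 0)) = 8*(5*5) = 8*25 = 200)
G(O, C) = 1/100 (G(O, C) = 2/200 = 2*(1/200) = 1/100)
(G(-1, 3) - 13)**2 = (1/100 - 13)**2 = (-1299/100)**2 = 1687401/10000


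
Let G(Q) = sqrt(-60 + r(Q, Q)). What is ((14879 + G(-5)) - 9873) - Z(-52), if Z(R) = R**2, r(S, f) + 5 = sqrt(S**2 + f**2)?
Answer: 2302 + sqrt(-65 + 5*sqrt(2)) ≈ 2302.0 + 7.6111*I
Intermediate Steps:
r(S, f) = -5 + sqrt(S**2 + f**2)
G(Q) = sqrt(-65 + sqrt(2)*sqrt(Q**2)) (G(Q) = sqrt(-60 + (-5 + sqrt(Q**2 + Q**2))) = sqrt(-60 + (-5 + sqrt(2*Q**2))) = sqrt(-60 + (-5 + sqrt(2)*sqrt(Q**2))) = sqrt(-65 + sqrt(2)*sqrt(Q**2)))
((14879 + G(-5)) - 9873) - Z(-52) = ((14879 + sqrt(-65 + sqrt(2)*sqrt((-5)**2))) - 9873) - 1*(-52)**2 = ((14879 + sqrt(-65 + sqrt(2)*sqrt(25))) - 9873) - 1*2704 = ((14879 + sqrt(-65 + sqrt(2)*5)) - 9873) - 2704 = ((14879 + sqrt(-65 + 5*sqrt(2))) - 9873) - 2704 = (5006 + sqrt(-65 + 5*sqrt(2))) - 2704 = 2302 + sqrt(-65 + 5*sqrt(2))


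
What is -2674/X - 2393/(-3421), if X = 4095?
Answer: 93083/2001285 ≈ 0.046512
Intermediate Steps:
-2674/X - 2393/(-3421) = -2674/4095 - 2393/(-3421) = -2674*1/4095 - 2393*(-1/3421) = -382/585 + 2393/3421 = 93083/2001285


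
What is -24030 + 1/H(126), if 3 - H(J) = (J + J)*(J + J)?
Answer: -1525929031/63501 ≈ -24030.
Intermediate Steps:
H(J) = 3 - 4*J**2 (H(J) = 3 - (J + J)*(J + J) = 3 - 2*J*2*J = 3 - 4*J**2)
-24030 + 1/H(126) = -24030 + 1/(3 - 4*126**2) = -24030 + 1/(3 - 4*15876) = -24030 + 1/(3 - 63504) = -24030 + 1/(-63501) = -24030 - 1/63501 = -1525929031/63501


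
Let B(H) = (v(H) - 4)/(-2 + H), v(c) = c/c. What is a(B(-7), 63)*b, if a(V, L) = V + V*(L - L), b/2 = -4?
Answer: -8/3 ≈ -2.6667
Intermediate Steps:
b = -8 (b = 2*(-4) = -8)
v(c) = 1
B(H) = -3/(-2 + H) (B(H) = (1 - 4)/(-2 + H) = -3/(-2 + H))
a(V, L) = V (a(V, L) = V + V*0 = V + 0 = V)
a(B(-7), 63)*b = -3/(-2 - 7)*(-8) = -3/(-9)*(-8) = -3*(-⅑)*(-8) = (⅓)*(-8) = -8/3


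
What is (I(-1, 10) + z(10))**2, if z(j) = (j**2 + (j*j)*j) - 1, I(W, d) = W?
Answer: 1205604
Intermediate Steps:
z(j) = -1 + j**2 + j**3 (z(j) = (j**2 + j**2*j) - 1 = (j**2 + j**3) - 1 = -1 + j**2 + j**3)
(I(-1, 10) + z(10))**2 = (-1 + (-1 + 10**2 + 10**3))**2 = (-1 + (-1 + 100 + 1000))**2 = (-1 + 1099)**2 = 1098**2 = 1205604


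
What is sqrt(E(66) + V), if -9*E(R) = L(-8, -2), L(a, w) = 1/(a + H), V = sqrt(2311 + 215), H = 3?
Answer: sqrt(5 + 225*sqrt(2526))/15 ≈ 7.0910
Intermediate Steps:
V = sqrt(2526) ≈ 50.259
L(a, w) = 1/(3 + a) (L(a, w) = 1/(a + 3) = 1/(3 + a))
E(R) = 1/45 (E(R) = -1/(9*(3 - 8)) = -1/9/(-5) = -1/9*(-1/5) = 1/45)
sqrt(E(66) + V) = sqrt(1/45 + sqrt(2526))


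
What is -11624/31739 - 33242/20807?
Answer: -1296928406/660393373 ≈ -1.9639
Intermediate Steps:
-11624/31739 - 33242/20807 = -1296928406/660393373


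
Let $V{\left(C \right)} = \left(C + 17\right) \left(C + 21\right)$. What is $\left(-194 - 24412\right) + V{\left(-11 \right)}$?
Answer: $-24546$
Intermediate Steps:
$V{\left(C \right)} = \left(17 + C\right) \left(21 + C\right)$
$\left(-194 - 24412\right) + V{\left(-11 \right)} = \left(-194 - 24412\right) + \left(357 + \left(-11\right)^{2} + 38 \left(-11\right)\right) = -24606 + \left(357 + 121 - 418\right) = -24606 + 60 = -24546$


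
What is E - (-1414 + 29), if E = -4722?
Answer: -3337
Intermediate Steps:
E - (-1414 + 29) = -4722 - (-1414 + 29) = -4722 - 1*(-1385) = -4722 + 1385 = -3337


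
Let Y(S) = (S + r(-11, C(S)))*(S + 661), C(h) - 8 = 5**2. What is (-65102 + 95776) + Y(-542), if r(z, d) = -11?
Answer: -35133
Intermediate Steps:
C(h) = 33 (C(h) = 8 + 5**2 = 8 + 25 = 33)
Y(S) = (-11 + S)*(661 + S) (Y(S) = (S - 11)*(S + 661) = (-11 + S)*(661 + S))
(-65102 + 95776) + Y(-542) = (-65102 + 95776) + (-7271 + (-542)**2 + 650*(-542)) = 30674 + (-7271 + 293764 - 352300) = 30674 - 65807 = -35133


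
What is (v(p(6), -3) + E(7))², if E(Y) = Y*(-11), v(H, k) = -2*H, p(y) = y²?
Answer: 22201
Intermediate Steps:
E(Y) = -11*Y
(v(p(6), -3) + E(7))² = (-2*6² - 11*7)² = (-2*36 - 77)² = (-72 - 77)² = (-149)² = 22201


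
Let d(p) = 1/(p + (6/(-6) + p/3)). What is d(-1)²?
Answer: 9/49 ≈ 0.18367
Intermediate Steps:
d(p) = 1/(-1 + 4*p/3) (d(p) = 1/(p + (6*(-⅙) + p*(⅓))) = 1/(p + (-1 + p/3)) = 1/(-1 + 4*p/3))
d(-1)² = (3/(-3 + 4*(-1)))² = (3/(-3 - 4))² = (3/(-7))² = (3*(-⅐))² = (-3/7)² = 9/49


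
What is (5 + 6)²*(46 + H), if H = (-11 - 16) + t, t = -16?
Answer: 363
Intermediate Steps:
H = -43 (H = (-11 - 16) - 16 = -27 - 16 = -43)
(5 + 6)²*(46 + H) = (5 + 6)²*(46 - 43) = 11²*3 = 121*3 = 363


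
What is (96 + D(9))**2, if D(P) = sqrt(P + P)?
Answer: 9234 + 576*sqrt(2) ≈ 10049.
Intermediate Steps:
D(P) = sqrt(2)*sqrt(P) (D(P) = sqrt(2*P) = sqrt(2)*sqrt(P))
(96 + D(9))**2 = (96 + sqrt(2)*sqrt(9))**2 = (96 + sqrt(2)*3)**2 = (96 + 3*sqrt(2))**2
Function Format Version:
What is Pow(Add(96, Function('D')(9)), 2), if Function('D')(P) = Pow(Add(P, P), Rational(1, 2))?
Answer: Add(9234, Mul(576, Pow(2, Rational(1, 2)))) ≈ 10049.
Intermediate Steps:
Function('D')(P) = Mul(Pow(2, Rational(1, 2)), Pow(P, Rational(1, 2))) (Function('D')(P) = Pow(Mul(2, P), Rational(1, 2)) = Mul(Pow(2, Rational(1, 2)), Pow(P, Rational(1, 2))))
Pow(Add(96, Function('D')(9)), 2) = Pow(Add(96, Mul(Pow(2, Rational(1, 2)), Pow(9, Rational(1, 2)))), 2) = Pow(Add(96, Mul(Pow(2, Rational(1, 2)), 3)), 2) = Pow(Add(96, Mul(3, Pow(2, Rational(1, 2)))), 2)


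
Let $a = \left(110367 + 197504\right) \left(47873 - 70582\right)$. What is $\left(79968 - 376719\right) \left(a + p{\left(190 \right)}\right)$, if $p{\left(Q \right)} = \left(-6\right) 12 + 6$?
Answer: $2074717584476355$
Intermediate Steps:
$a = -6991442539$ ($a = 307871 \left(-22709\right) = -6991442539$)
$p{\left(Q \right)} = -66$ ($p{\left(Q \right)} = -72 + 6 = -66$)
$\left(79968 - 376719\right) \left(a + p{\left(190 \right)}\right) = \left(79968 - 376719\right) \left(-6991442539 - 66\right) = \left(-296751\right) \left(-6991442605\right) = 2074717584476355$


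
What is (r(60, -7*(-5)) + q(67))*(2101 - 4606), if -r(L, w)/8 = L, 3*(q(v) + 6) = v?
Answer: 1161485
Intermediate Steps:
q(v) = -6 + v/3
r(L, w) = -8*L
(r(60, -7*(-5)) + q(67))*(2101 - 4606) = (-8*60 + (-6 + (⅓)*67))*(2101 - 4606) = (-480 + (-6 + 67/3))*(-2505) = (-480 + 49/3)*(-2505) = -1391/3*(-2505) = 1161485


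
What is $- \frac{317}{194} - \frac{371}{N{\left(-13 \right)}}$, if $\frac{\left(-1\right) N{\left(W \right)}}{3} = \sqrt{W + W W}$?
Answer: $- \frac{317}{194} + \frac{371 \sqrt{39}}{234} \approx 8.2672$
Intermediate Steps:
$N{\left(W \right)} = - 3 \sqrt{W + W^{2}}$ ($N{\left(W \right)} = - 3 \sqrt{W + W W} = - 3 \sqrt{W + W^{2}}$)
$- \frac{317}{194} - \frac{371}{N{\left(-13 \right)}} = - \frac{317}{194} - \frac{371}{\left(-3\right) \sqrt{- 13 \left(1 - 13\right)}} = \left(-317\right) \frac{1}{194} - \frac{371}{\left(-3\right) \sqrt{\left(-13\right) \left(-12\right)}} = - \frac{317}{194} - \frac{371}{\left(-3\right) \sqrt{156}} = - \frac{317}{194} - \frac{371}{\left(-3\right) 2 \sqrt{39}} = - \frac{317}{194} - \frac{371}{\left(-6\right) \sqrt{39}} = - \frac{317}{194} - 371 \left(- \frac{\sqrt{39}}{234}\right) = - \frac{317}{194} + \frac{371 \sqrt{39}}{234}$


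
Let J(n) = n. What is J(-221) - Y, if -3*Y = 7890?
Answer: 2409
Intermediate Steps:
Y = -2630 (Y = -⅓*7890 = -2630)
J(-221) - Y = -221 - 1*(-2630) = -221 + 2630 = 2409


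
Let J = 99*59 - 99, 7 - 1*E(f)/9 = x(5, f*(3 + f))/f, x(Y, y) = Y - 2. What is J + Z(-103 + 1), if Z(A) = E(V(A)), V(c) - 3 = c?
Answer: 63858/11 ≈ 5805.3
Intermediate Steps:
V(c) = 3 + c
x(Y, y) = -2 + Y
E(f) = 63 - 27/f (E(f) = 63 - 9*(-2 + 5)/f = 63 - 27/f)
Z(A) = 63 - 27/(3 + A)
J = 5742 (J = 5841 - 99 = 5742)
J + Z(-103 + 1) = 5742 + 9*(18 + 7*(-103 + 1))/(3 + (-103 + 1)) = 5742 + 9*(18 + 7*(-102))/(3 - 102) = 5742 + 9*(18 - 714)/(-99) = 5742 + 9*(-1/99)*(-696) = 5742 + 696/11 = 63858/11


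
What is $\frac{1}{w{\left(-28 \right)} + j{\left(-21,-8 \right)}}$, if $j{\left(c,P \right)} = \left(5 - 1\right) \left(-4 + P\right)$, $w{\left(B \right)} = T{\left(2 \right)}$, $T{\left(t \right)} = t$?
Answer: $- \frac{1}{46} \approx -0.021739$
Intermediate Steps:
$w{\left(B \right)} = 2$
$j{\left(c,P \right)} = -16 + 4 P$ ($j{\left(c,P \right)} = 4 \left(-4 + P\right) = -16 + 4 P$)
$\frac{1}{w{\left(-28 \right)} + j{\left(-21,-8 \right)}} = \frac{1}{2 + \left(-16 + 4 \left(-8\right)\right)} = \frac{1}{2 - 48} = \frac{1}{-46} = - \frac{1}{46}$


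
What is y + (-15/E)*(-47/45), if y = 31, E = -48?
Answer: 4417/144 ≈ 30.674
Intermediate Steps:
y + (-15/E)*(-47/45) = 31 + (-15/(-48))*(-47/45) = 31 + (-15*(-1/48))*(-47*1/45) = 31 + (5/16)*(-47/45) = 31 - 47/144 = 4417/144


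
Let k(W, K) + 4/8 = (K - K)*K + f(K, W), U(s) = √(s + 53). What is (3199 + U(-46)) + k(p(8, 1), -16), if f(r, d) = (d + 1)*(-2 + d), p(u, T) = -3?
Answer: 6417/2 + √7 ≈ 3211.1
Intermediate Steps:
f(r, d) = (1 + d)*(-2 + d)
U(s) = √(53 + s)
k(W, K) = -5/2 + W² - W (k(W, K) = -½ + ((K - K)*K + (-2 + W² - W)) = -½ + (0*K + (-2 + W² - W)) = -½ + (0 + (-2 + W² - W)) = -½ + (-2 + W² - W) = -5/2 + W² - W)
(3199 + U(-46)) + k(p(8, 1), -16) = (3199 + √(53 - 46)) + (-5/2 + (-3)² - 1*(-3)) = (3199 + √7) + (-5/2 + 9 + 3) = (3199 + √7) + 19/2 = 6417/2 + √7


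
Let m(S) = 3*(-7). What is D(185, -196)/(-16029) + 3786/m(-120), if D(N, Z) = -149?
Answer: -20227555/112203 ≈ -180.28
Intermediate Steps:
m(S) = -21
D(185, -196)/(-16029) + 3786/m(-120) = -149/(-16029) + 3786/(-21) = -149*(-1/16029) + 3786*(-1/21) = 149/16029 - 1262/7 = -20227555/112203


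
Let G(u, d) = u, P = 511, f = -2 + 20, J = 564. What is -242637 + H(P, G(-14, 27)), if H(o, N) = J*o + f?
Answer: 45585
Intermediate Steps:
f = 18
H(o, N) = 18 + 564*o (H(o, N) = 564*o + 18 = 18 + 564*o)
-242637 + H(P, G(-14, 27)) = -242637 + (18 + 564*511) = -242637 + (18 + 288204) = -242637 + 288222 = 45585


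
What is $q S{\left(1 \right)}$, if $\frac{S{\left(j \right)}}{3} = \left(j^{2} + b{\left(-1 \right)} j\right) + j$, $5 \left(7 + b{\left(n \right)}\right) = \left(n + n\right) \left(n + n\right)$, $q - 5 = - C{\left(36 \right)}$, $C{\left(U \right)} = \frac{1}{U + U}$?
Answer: $- \frac{2513}{40} \approx -62.825$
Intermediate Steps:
$C{\left(U \right)} = \frac{1}{2 U}$
$q = \frac{359}{72}$ ($q = 5 - \frac{1}{2 \cdot 36} = 5 - \frac{1}{2} \cdot \frac{1}{36} = 5 - \frac{1}{72} = \frac{359}{72} \approx 4.9861$)
$b{\left(n \right)} = -7 + \frac{4 n^{2}}{5}$ ($b{\left(n \right)} = -7 + \frac{\left(n + n\right) \left(n + n\right)}{5} = -7 + \frac{2 n 2 n}{5} = -7 + \frac{4 n^{2}}{5}$)
$S{\left(j \right)} = 3 j^{2} - \frac{78 j}{5}$ ($S{\left(j \right)} = 3 \left(\left(j^{2} + \left(-7 + \frac{4 \left(-1\right)^{2}}{5}\right) j\right) + j\right) = 3 \left(\left(j^{2} + \left(-7 + \frac{4}{5} \cdot 1\right) j\right) + j\right) = 3 \left(\left(j^{2} + \left(-7 + \frac{4}{5}\right) j\right) + j\right) = 3 \left(\left(j^{2} - \frac{31 j}{5}\right) + j\right) = 3 \left(j^{2} - \frac{26 j}{5}\right) = 3 j^{2} - \frac{78 j}{5}$)
$q S{\left(1 \right)} = \frac{359 \cdot \frac{3}{5} \cdot 1 \left(-26 + 5 \cdot 1\right)}{72} = \frac{359 \cdot \frac{3}{5} \cdot 1 \left(-26 + 5\right)}{72} = \frac{359 \cdot \frac{3}{5} \cdot 1 \left(-21\right)}{72} = \frac{359}{72} \left(- \frac{63}{5}\right) = - \frac{2513}{40}$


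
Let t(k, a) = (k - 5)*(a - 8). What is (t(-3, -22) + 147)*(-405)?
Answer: -156735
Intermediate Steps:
t(k, a) = (-8 + a)*(-5 + k) (t(k, a) = (-5 + k)*(-8 + a) = (-8 + a)*(-5 + k))
(t(-3, -22) + 147)*(-405) = ((40 - 8*(-3) - 5*(-22) - 22*(-3)) + 147)*(-405) = ((40 + 24 + 110 + 66) + 147)*(-405) = (240 + 147)*(-405) = 387*(-405) = -156735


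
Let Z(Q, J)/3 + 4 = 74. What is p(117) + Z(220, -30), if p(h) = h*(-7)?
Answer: -609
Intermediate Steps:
Z(Q, J) = 210 (Z(Q, J) = -12 + 3*74 = -12 + 222 = 210)
p(h) = -7*h
p(117) + Z(220, -30) = -7*117 + 210 = -819 + 210 = -609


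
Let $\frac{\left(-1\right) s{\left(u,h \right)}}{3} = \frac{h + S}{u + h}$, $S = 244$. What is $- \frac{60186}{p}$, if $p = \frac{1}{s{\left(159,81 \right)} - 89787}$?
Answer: $\frac{43233319101}{8} \approx 5.4042 \cdot 10^{9}$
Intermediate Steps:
$s{\left(u,h \right)} = - \frac{3 \left(244 + h\right)}{h + u}$ ($s{\left(u,h \right)} = - 3 \frac{h + 244}{u + h} = - 3 \frac{244 + h}{h + u} = - \frac{3 \left(244 + h\right)}{h + u}$)
$p = - \frac{16}{1436657}$ ($p = \frac{1}{\frac{3 \left(-244 - 81\right)}{81 + 159} - 89787} = \frac{1}{\frac{3 \left(-244 - 81\right)}{240} - 89787} = \frac{1}{3 \cdot \frac{1}{240} \left(-325\right) - 89787} = \frac{1}{- \frac{65}{16} - 89787} = \frac{1}{- \frac{1436657}{16}} = - \frac{16}{1436657} \approx -1.1137 \cdot 10^{-5}$)
$- \frac{60186}{p} = - \frac{60186}{- \frac{16}{1436657}} = \left(-60186\right) \left(- \frac{1436657}{16}\right) = \frac{43233319101}{8}$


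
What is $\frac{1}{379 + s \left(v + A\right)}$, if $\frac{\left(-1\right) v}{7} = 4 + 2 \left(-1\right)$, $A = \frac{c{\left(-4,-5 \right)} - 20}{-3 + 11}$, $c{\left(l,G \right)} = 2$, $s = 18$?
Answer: $\frac{2}{173} \approx 0.011561$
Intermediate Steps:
$A = - \frac{9}{4}$ ($A = \frac{2 - 20}{-3 + 11} = - \frac{18}{8} = \left(-18\right) \frac{1}{8} = - \frac{9}{4} \approx -2.25$)
$v = -14$ ($v = - 7 \left(4 + 2 \left(-1\right)\right) = - 7 \left(4 - 2\right) = \left(-7\right) 2 = -14$)
$\frac{1}{379 + s \left(v + A\right)} = \frac{1}{379 + 18 \left(-14 - \frac{9}{4}\right)} = \frac{1}{379 + 18 \left(- \frac{65}{4}\right)} = \frac{1}{379 - \frac{585}{2}} = \frac{1}{\frac{173}{2}} = \frac{2}{173}$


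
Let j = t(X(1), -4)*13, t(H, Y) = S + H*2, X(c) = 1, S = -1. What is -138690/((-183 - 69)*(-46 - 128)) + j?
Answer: 23963/2436 ≈ 9.8370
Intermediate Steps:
t(H, Y) = -1 + 2*H (t(H, Y) = -1 + H*2 = -1 + 2*H)
j = 13 (j = (-1 + 2*1)*13 = (-1 + 2)*13 = 1*13 = 13)
-138690/((-183 - 69)*(-46 - 128)) + j = -138690/((-183 - 69)*(-46 - 128)) + 13 = -138690/((-252*(-174))) + 13 = -138690/43848 + 13 = -402*115/14616 + 13 = -7705/2436 + 13 = 23963/2436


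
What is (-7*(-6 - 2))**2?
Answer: 3136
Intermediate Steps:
(-7*(-6 - 2))**2 = (-7*(-8))**2 = 56**2 = 3136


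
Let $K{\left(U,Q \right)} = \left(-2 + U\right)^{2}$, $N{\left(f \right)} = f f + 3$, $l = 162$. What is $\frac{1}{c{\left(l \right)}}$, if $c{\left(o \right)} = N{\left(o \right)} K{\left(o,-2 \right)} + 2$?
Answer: $\frac{1}{671923202} \approx 1.4883 \cdot 10^{-9}$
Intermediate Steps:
$N{\left(f \right)} = 3 + f^{2}$ ($N{\left(f \right)} = f^{2} + 3 = 3 + f^{2}$)
$c{\left(o \right)} = 2 + \left(-2 + o\right)^{2} \left(3 + o^{2}\right)$ ($c{\left(o \right)} = \left(3 + o^{2}\right) \left(-2 + o\right)^{2} + 2 = \left(-2 + o\right)^{2} \left(3 + o^{2}\right) + 2 = 2 + \left(-2 + o\right)^{2} \left(3 + o^{2}\right)$)
$\frac{1}{c{\left(l \right)}} = \frac{1}{2 + \left(-2 + 162\right)^{2} \left(3 + 162^{2}\right)} = \frac{1}{2 + 160^{2} \left(3 + 26244\right)} = \frac{1}{2 + 25600 \cdot 26247} = \frac{1}{2 + 671923200} = \frac{1}{671923202}$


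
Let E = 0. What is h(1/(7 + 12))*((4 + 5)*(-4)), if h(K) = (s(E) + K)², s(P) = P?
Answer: -36/361 ≈ -0.099723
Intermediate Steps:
h(K) = K² (h(K) = (0 + K)² = K²)
h(1/(7 + 12))*((4 + 5)*(-4)) = (1/(7 + 12))²*((4 + 5)*(-4)) = (1/19)²*(9*(-4)) = (1/19)²*(-36) = (1/361)*(-36) = -36/361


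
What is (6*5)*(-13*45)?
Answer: -17550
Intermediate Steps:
(6*5)*(-13*45) = 30*(-585) = -17550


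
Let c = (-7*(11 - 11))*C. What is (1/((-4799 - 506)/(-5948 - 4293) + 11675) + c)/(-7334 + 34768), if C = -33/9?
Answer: 931/298205036120 ≈ 3.1220e-9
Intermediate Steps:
C = -11/3 (C = -33*1/9 = -11/3 ≈ -3.6667)
c = 0 (c = -7*(11 - 11)*(-11/3) = -7*0*(-11/3) = 0*(-11/3) = 0)
(1/((-4799 - 506)/(-5948 - 4293) + 11675) + c)/(-7334 + 34768) = (1/((-4799 - 506)/(-5948 - 4293) + 11675) + 0)/(-7334 + 34768) = (1/(-5305/(-10241) + 11675) + 0)/27434 = (1/(-5305*(-1/10241) + 11675) + 0)*(1/27434) = (1/(5305/10241 + 11675) + 0)*(1/27434) = (1/(119568980/10241) + 0)*(1/27434) = (10241/119568980 + 0)*(1/27434) = (10241/119568980)*(1/27434) = 931/298205036120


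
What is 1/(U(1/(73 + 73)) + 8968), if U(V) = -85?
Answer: 1/8883 ≈ 0.00011257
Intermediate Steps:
1/(U(1/(73 + 73)) + 8968) = 1/(-85 + 8968) = 1/8883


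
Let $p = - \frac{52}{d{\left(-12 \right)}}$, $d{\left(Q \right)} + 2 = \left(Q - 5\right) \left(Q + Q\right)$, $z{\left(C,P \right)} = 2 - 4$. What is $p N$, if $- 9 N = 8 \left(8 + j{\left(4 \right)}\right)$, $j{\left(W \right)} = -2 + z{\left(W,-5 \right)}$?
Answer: $\frac{832}{1827} \approx 0.45539$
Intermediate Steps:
$z{\left(C,P \right)} = -2$ ($z{\left(C,P \right)} = 2 - 4 = -2$)
$d{\left(Q \right)} = -2 + 2 Q \left(-5 + Q\right)$ ($d{\left(Q \right)} = -2 + \left(Q - 5\right) \left(Q + Q\right) = -2 + \left(-5 + Q\right) 2 Q = -2 + 2 Q \left(-5 + Q\right)$)
$j{\left(W \right)} = -4$ ($j{\left(W \right)} = -2 - 2 = -4$)
$p = - \frac{26}{203}$ ($p = - \frac{52}{-2 - -120 + 2 \left(-12\right)^{2}} = - \frac{52}{-2 + 120 + 2 \cdot 144} = - \frac{52}{-2 + 120 + 288} = - \frac{52}{406} = \left(-52\right) \frac{1}{406} = - \frac{26}{203} \approx -0.12808$)
$N = - \frac{32}{9}$ ($N = - \frac{8 \left(8 - 4\right)}{9} = - \frac{8 \cdot 4}{9} = \left(- \frac{1}{9}\right) 32 = - \frac{32}{9} \approx -3.5556$)
$p N = \left(- \frac{26}{203}\right) \left(- \frac{32}{9}\right) = \frac{832}{1827}$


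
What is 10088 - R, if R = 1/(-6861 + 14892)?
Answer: 81016727/8031 ≈ 10088.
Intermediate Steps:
R = 1/8031 ≈ 0.00012452
10088 - R = 10088 - 1*1/8031 = 10088 - 1/8031 = 81016727/8031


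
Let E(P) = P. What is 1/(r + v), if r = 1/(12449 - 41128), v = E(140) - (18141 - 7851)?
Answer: -28679/291091851 ≈ -9.8522e-5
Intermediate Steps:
v = -10150 (v = 140 - (18141 - 7851) = 140 - 1*10290 = 140 - 10290 = -10150)
r = -1/28679 (r = 1/(-28679) = -1/28679 ≈ -3.4869e-5)
1/(r + v) = 1/(-1/28679 - 10150) = 1/(-291091851/28679) = -28679/291091851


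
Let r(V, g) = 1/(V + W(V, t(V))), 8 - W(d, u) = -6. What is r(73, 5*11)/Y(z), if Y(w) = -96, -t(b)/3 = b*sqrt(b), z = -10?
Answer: -1/8352 ≈ -0.00011973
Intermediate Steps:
t(b) = -3*b**(3/2) (t(b) = -3*b*sqrt(b) = -3*b**(3/2))
W(d, u) = 14 (W(d, u) = 8 - 1*(-6) = 8 + 6 = 14)
r(V, g) = 1/(14 + V) (r(V, g) = 1/(V + 14) = 1/(14 + V))
r(73, 5*11)/Y(z) = 1/((14 + 73)*(-96)) = -1/96/87 = (1/87)*(-1/96) = -1/8352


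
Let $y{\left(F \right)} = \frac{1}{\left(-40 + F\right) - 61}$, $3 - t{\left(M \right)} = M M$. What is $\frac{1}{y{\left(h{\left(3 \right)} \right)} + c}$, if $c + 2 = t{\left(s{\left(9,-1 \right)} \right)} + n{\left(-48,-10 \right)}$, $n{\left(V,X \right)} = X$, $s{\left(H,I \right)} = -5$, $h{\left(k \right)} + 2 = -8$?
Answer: $- \frac{111}{3775} \approx -0.029404$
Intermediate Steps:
$h{\left(k \right)} = -10$ ($h{\left(k \right)} = -2 - 8 = -10$)
$t{\left(M \right)} = 3 - M^{2}$ ($t{\left(M \right)} = 3 - M M = 3 - M^{2}$)
$y{\left(F \right)} = \frac{1}{-101 + F}$
$c = -34$ ($c = -2 + \left(\left(3 - \left(-5\right)^{2}\right) - 10\right) = -2 + \left(\left(3 - 25\right) - 10\right) = -2 - 32 = -34$)
$\frac{1}{y{\left(h{\left(3 \right)} \right)} + c} = \frac{1}{\frac{1}{-101 - 10} - 34} = \frac{1}{\frac{1}{-111} - 34} = \frac{1}{- \frac{1}{111} - 34} = \frac{1}{- \frac{3775}{111}} = - \frac{111}{3775}$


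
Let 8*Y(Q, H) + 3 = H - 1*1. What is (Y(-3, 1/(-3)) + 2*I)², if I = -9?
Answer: 198025/576 ≈ 343.79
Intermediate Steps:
Y(Q, H) = -½ + H/8 (Y(Q, H) = -3/8 + (H - 1*1)/8 = -3/8 + (H - 1)/8 = -3/8 + (-1 + H)/8 = -3/8 + (-⅛ + H/8) = -½ + H/8)
(Y(-3, 1/(-3)) + 2*I)² = ((-½ + (⅛)/(-3)) + 2*(-9))² = ((-½ + (⅛)*(-⅓)) - 18)² = ((-½ - 1/24) - 18)² = (-13/24 - 18)² = (-445/24)² = 198025/576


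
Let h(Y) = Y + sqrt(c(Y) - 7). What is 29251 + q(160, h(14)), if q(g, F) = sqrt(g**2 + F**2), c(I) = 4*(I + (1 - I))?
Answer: 29251 + sqrt(25793 + 28*I*sqrt(3)) ≈ 29412.0 + 0.15099*I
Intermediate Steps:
c(I) = 4 (c(I) = 4*1 = 4)
h(Y) = Y + I*sqrt(3) (h(Y) = Y + sqrt(4 - 7) = Y + sqrt(-3) = Y + I*sqrt(3))
q(g, F) = sqrt(F**2 + g**2)
29251 + q(160, h(14)) = 29251 + sqrt((14 + I*sqrt(3))**2 + 160**2) = 29251 + sqrt((14 + I*sqrt(3))**2 + 25600) = 29251 + sqrt(25600 + (14 + I*sqrt(3))**2)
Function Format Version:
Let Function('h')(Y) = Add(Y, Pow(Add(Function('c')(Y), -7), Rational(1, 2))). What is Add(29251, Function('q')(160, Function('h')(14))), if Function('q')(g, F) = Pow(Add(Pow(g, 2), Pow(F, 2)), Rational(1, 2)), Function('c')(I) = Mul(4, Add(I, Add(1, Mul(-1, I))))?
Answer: Add(29251, Pow(Add(25793, Mul(28, I, Pow(3, Rational(1, 2)))), Rational(1, 2))) ≈ Add(29412., Mul(0.15099, I))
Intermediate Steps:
Function('c')(I) = 4 (Function('c')(I) = Mul(4, 1) = 4)
Function('h')(Y) = Add(Y, Mul(I, Pow(3, Rational(1, 2)))) (Function('h')(Y) = Add(Y, Pow(Add(4, -7), Rational(1, 2))) = Add(Y, Pow(-3, Rational(1, 2))) = Add(Y, Mul(I, Pow(3, Rational(1, 2)))))
Function('q')(g, F) = Pow(Add(Pow(F, 2), Pow(g, 2)), Rational(1, 2))
Add(29251, Function('q')(160, Function('h')(14))) = Add(29251, Pow(Add(Pow(Add(14, Mul(I, Pow(3, Rational(1, 2)))), 2), Pow(160, 2)), Rational(1, 2))) = Add(29251, Pow(Add(Pow(Add(14, Mul(I, Pow(3, Rational(1, 2)))), 2), 25600), Rational(1, 2))) = Add(29251, Pow(Add(25600, Pow(Add(14, Mul(I, Pow(3, Rational(1, 2)))), 2)), Rational(1, 2)))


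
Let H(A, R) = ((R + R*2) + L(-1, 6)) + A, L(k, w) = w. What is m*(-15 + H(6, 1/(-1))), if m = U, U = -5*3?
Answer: 90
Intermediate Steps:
U = -15
H(A, R) = 6 + A + 3*R (H(A, R) = ((R + R*2) + 6) + A = ((R + 2*R) + 6) + A = (3*R + 6) + A = (6 + 3*R) + A = 6 + A + 3*R)
m = -15
m*(-15 + H(6, 1/(-1))) = -15*(-15 + (6 + 6 + 3/(-1))) = -15*(-15 + (6 + 6 + 3*(-1))) = -15*(-15 + (6 + 6 - 3)) = -15*(-15 + 9) = -15*(-6) = 90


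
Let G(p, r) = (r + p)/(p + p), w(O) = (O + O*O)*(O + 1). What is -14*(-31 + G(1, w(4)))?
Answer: -273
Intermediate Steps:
w(O) = (1 + O)*(O + O²) (w(O) = (O + O²)*(1 + O) = (1 + O)*(O + O²))
G(p, r) = (p + r)/(2*p) (G(p, r) = (p + r)/((2*p)) = (p + r)*(1/(2*p)) = (p + r)/(2*p))
-14*(-31 + G(1, w(4))) = -14*(-31 + (½)*(1 + 4*(1 + 4² + 2*4))/1) = -14*(-31 + (½)*1*(1 + 4*(1 + 16 + 8))) = -14*(-31 + (½)*1*(1 + 4*25)) = -14*(-31 + (½)*1*(1 + 100)) = -14*(-31 + (½)*1*101) = -14*(-31 + 101/2) = -14*39/2 = -273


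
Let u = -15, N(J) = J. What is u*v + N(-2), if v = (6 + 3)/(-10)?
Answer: 23/2 ≈ 11.500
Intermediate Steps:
v = -9/10 (v = 9*(-⅒) = -9/10 ≈ -0.90000)
u*v + N(-2) = -15*(-9/10) - 2 = 27/2 - 2 = 23/2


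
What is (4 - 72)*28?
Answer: -1904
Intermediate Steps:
(4 - 72)*28 = -68*28 = -1904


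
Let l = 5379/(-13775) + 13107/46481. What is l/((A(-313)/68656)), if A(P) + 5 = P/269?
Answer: 641524019106768/530788617475 ≈ 1208.6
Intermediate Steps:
A(P) = -5 + P/269
l = -69472374/640275775 (l = 5379*(-1/13775) + 13107*(1/46481) = -5379/13775 + 13107/46481 = -69472374/640275775 ≈ -0.10850)
l/((A(-313)/68656)) = -69472374*68656/(-5 + (1/269)*(-313))/640275775 = -69472374*68656/(-5 - 313/269)/640275775 = -69472374/(640275775*((-1658/269*1/68656))) = -69472374/(640275775*(-829/9234232)) = -69472374/640275775*(-9234232/829) = 641524019106768/530788617475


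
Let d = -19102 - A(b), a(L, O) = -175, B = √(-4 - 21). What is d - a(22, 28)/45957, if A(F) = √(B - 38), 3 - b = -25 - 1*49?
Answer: -877870439/45957 - √(-38 + 5*I) ≈ -19102.0 - 6.1777*I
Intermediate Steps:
B = 5*I (B = √(-25) = 5*I ≈ 5.0*I)
b = 77 (b = 3 - (-25 - 1*49) = 3 - (-25 - 49) = 3 - 1*(-74) = 3 + 74 = 77)
A(F) = √(-38 + 5*I) (A(F) = √(5*I - 38) = √(-38 + 5*I))
d = -19102 - √(-38 + 5*I) ≈ -19102.0 - 6.1777*I
d - a(22, 28)/45957 = (-19102 - √(-38 + 5*I)) - (-175)/45957 = (-19102 - √(-38 + 5*I)) - 1*(-175/45957) = (-19102 - √(-38 + 5*I)) + 175/45957 = -877870439/45957 - √(-38 + 5*I)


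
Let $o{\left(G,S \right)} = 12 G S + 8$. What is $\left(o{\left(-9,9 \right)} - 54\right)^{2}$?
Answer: $1036324$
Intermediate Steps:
$o{\left(G,S \right)} = 8 + 12 G S$ ($o{\left(G,S \right)} = 12 G S + 8 = 8 + 12 G S$)
$\left(o{\left(-9,9 \right)} - 54\right)^{2} = \left(\left(8 + 12 \left(-9\right) 9\right) - 54\right)^{2} = \left(\left(8 - 972\right) - 54\right)^{2} = \left(-964 - 54\right)^{2} = \left(-1018\right)^{2} = 1036324$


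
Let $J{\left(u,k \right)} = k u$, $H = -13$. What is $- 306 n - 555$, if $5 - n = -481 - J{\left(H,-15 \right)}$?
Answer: $-208941$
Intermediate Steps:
$n = 681$ ($n = 5 - \left(-481 - \left(-15\right) \left(-13\right)\right) = 5 - \left(-481 - 195\right) = 5 - -676 = 5 + 676 = 681$)
$- 306 n - 555 = \left(-306\right) 681 - 555 = -208386 - 555 = -208941$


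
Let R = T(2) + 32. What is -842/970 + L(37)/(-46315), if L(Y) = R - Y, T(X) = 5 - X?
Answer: -3899529/4492555 ≈ -0.86800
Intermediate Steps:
R = 35 (R = (5 - 1*2) + 32 = (5 - 2) + 32 = 3 + 32 = 35)
L(Y) = 35 - Y
-842/970 + L(37)/(-46315) = -842/970 + (35 - 1*37)/(-46315) = -842*1/970 + (35 - 37)*(-1/46315) = -421/485 - 2*(-1/46315) = -421/485 + 2/46315 = -3899529/4492555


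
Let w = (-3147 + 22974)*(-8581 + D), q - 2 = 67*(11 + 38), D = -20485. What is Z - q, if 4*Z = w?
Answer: -288152361/2 ≈ -1.4408e+8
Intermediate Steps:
q = 3285 (q = 2 + 67*(11 + 38) = 2 + 67*49 = 2 + 3283 = 3285)
w = -576291582 (w = (-3147 + 22974)*(-8581 - 20485) = 19827*(-29066) = -576291582)
Z = -288145791/2 (Z = (¼)*(-576291582) = -288145791/2 ≈ -1.4407e+8)
Z - q = -288145791/2 - 1*3285 = -288145791/2 - 3285 = -288152361/2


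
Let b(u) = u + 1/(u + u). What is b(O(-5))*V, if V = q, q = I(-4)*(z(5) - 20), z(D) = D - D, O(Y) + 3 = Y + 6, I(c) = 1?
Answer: 45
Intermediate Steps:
O(Y) = 3 + Y (O(Y) = -3 + (Y + 6) = -3 + (6 + Y) = 3 + Y)
b(u) = u + 1/(2*u)
z(D) = 0
q = -20 (q = 1*(0 - 20) = 1*(-20) = -20)
V = -20
b(O(-5))*V = ((3 - 5) + 1/(2*(3 - 5)))*(-20) = (-2 + (½)/(-2))*(-20) = (-2 + (½)*(-½))*(-20) = (-2 - ¼)*(-20) = -9/4*(-20) = 45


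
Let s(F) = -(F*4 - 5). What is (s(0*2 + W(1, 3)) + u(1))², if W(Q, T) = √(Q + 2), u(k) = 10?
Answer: 273 - 120*√3 ≈ 65.154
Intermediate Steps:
W(Q, T) = √(2 + Q)
s(F) = 5 - 4*F (s(F) = -(4*F - 5) = -(-5 + 4*F) = 5 - 4*F)
(s(0*2 + W(1, 3)) + u(1))² = ((5 - 4*(0*2 + √(2 + 1))) + 10)² = ((5 - 4*(0 + √3)) + 10)² = ((5 - 4*√3) + 10)² = (15 - 4*√3)²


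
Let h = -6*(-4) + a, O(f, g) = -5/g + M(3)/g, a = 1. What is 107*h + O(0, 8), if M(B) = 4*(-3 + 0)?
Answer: 21383/8 ≈ 2672.9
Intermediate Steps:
M(B) = -12 (M(B) = 4*(-3) = -12)
O(f, g) = -17/g (O(f, g) = -5/g - 12/g = -17/g)
h = 25 (h = -6*(-4) + 1 = 24 + 1 = 25)
107*h + O(0, 8) = 107*25 - 17/8 = 2675 - 17*⅛ = 2675 - 17/8 = 21383/8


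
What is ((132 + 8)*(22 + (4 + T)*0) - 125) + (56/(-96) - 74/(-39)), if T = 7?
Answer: 461185/156 ≈ 2956.3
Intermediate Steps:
((132 + 8)*(22 + (4 + T)*0) - 125) + (56/(-96) - 74/(-39)) = ((132 + 8)*(22 + (4 + 7)*0) - 125) + (56/(-96) - 74/(-39)) = (140*(22 + 11*0) - 125) + (56*(-1/96) - 74*(-1/39)) = (140*(22 + 0) - 125) + (-7/12 + 74/39) = (140*22 - 125) + 205/156 = (3080 - 125) + 205/156 = 2955 + 205/156 = 461185/156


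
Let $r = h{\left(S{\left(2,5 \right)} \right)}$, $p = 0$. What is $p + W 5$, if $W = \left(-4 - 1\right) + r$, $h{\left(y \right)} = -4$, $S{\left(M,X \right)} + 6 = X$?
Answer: $-45$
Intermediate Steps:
$S{\left(M,X \right)} = -6 + X$
$r = -4$
$W = -9$ ($W = \left(-4 - 1\right) - 4 = -5 - 4 = -9$)
$p + W 5 = 0 - 45 = -45$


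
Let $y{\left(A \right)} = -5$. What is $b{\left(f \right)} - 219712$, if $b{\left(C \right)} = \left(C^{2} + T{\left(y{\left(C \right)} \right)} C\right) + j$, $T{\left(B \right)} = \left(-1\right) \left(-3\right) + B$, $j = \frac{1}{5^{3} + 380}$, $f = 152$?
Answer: $- \frac{99440559}{505} \approx -1.9691 \cdot 10^{5}$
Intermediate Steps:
$j = \frac{1}{505}$ ($j = \frac{1}{125 + 380} = \frac{1}{505} \approx 0.0019802$)
$T{\left(B \right)} = 3 + B$
$b{\left(C \right)} = \frac{1}{505} + C^{2} - 2 C$ ($b{\left(C \right)} = \left(C^{2} + \left(3 - 5\right) C\right) + \frac{1}{505} = \left(C^{2} - 2 C\right) + \frac{1}{505} = \frac{1}{505} + C^{2} - 2 C$)
$b{\left(f \right)} - 219712 = \left(\frac{1}{505} + 152^{2} - 304\right) - 219712 = \left(\frac{1}{505} + 23104 - 304\right) - 219712 = \frac{11514001}{505} - 219712 = - \frac{99440559}{505}$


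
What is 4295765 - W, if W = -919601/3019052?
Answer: 12969138834381/3019052 ≈ 4.2958e+6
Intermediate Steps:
W = -919601/3019052 (W = -919601*1/3019052 = -919601/3019052 ≈ -0.30460)
4295765 - W = 4295765 - 1*(-919601/3019052) = 4295765 + 919601/3019052 = 12969138834381/3019052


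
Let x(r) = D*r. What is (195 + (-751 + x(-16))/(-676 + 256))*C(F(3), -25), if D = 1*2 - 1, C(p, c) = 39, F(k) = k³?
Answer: 1074671/140 ≈ 7676.2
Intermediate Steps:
D = 1 (D = 2 - 1 = 1)
x(r) = r (x(r) = 1*r = r)
(195 + (-751 + x(-16))/(-676 + 256))*C(F(3), -25) = (195 + (-751 - 16)/(-676 + 256))*39 = (195 - 767/(-420))*39 = (195 - 767*(-1/420))*39 = (195 + 767/420)*39 = (82667/420)*39 = 1074671/140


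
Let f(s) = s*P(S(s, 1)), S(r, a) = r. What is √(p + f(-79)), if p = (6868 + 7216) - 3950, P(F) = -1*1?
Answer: √10213 ≈ 101.06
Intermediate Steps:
P(F) = -1
f(s) = -s (f(s) = s*(-1) = -s)
p = 10134 (p = 14084 - 3950 = 10134)
√(p + f(-79)) = √(10134 - 1*(-79)) = √(10134 + 79) = √10213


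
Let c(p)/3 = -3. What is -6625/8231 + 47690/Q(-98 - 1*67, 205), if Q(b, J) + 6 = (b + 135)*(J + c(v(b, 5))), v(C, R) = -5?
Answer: -215765570/24223833 ≈ -8.9072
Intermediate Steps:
c(p) = -9 (c(p) = 3*(-3) = -9)
Q(b, J) = -6 + (-9 + J)*(135 + b) (Q(b, J) = -6 + (b + 135)*(J - 9) = -6 + (135 + b)*(-9 + J) = -6 + (-9 + J)*(135 + b))
-6625/8231 + 47690/Q(-98 - 1*67, 205) = -6625/8231 + 47690/(-1221 - 9*(-98 - 1*67) + 135*205 + 205*(-98 - 1*67)) = -6625*1/8231 + 47690/(-1221 - 9*(-98 - 67) + 27675 + 205*(-98 - 67)) = -6625/8231 + 47690/(-1221 - 9*(-165) + 27675 + 205*(-165)) = -6625/8231 + 47690/(-1221 + 1485 + 27675 - 33825) = -6625/8231 + 47690/(-5886) = -6625/8231 + 47690*(-1/5886) = -6625/8231 - 23845/2943 = -215765570/24223833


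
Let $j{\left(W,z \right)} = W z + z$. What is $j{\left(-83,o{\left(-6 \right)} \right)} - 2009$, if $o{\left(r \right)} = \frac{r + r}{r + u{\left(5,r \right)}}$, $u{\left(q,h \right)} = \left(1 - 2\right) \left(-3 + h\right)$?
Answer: $-1681$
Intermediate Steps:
$u{\left(q,h \right)} = 3 - h$ ($u{\left(q,h \right)} = - (-3 + h) = 3 - h$)
$o{\left(r \right)} = \frac{2 r}{3}$ ($o{\left(r \right)} = \frac{r + r}{r - \left(-3 + r\right)} = \frac{2 r}{3}$)
$j{\left(W,z \right)} = z + W z$
$j{\left(-83,o{\left(-6 \right)} \right)} - 2009 = \frac{2}{3} \left(-6\right) \left(1 - 83\right) - 2009 = \left(-4\right) \left(-82\right) - 2009 = 328 - 2009 = -1681$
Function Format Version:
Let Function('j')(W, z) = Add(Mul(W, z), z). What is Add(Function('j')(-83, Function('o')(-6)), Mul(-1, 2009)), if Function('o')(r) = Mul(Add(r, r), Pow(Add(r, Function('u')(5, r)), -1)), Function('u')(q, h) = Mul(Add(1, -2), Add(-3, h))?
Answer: -1681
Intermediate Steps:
Function('u')(q, h) = Add(3, Mul(-1, h)) (Function('u')(q, h) = Mul(-1, Add(-3, h)) = Add(3, Mul(-1, h)))
Function('o')(r) = Mul(Rational(2, 3), r) (Function('o')(r) = Mul(Add(r, r), Pow(Add(r, Add(3, Mul(-1, r))), -1)) = Mul(Mul(2, r), Pow(3, -1)) = Mul(Mul(2, r), Rational(1, 3)) = Mul(Rational(2, 3), r))
Function('j')(W, z) = Add(z, Mul(W, z))
Add(Function('j')(-83, Function('o')(-6)), Mul(-1, 2009)) = Add(Mul(Mul(Rational(2, 3), -6), Add(1, -83)), Mul(-1, 2009)) = Add(Mul(-4, -82), -2009) = Add(328, -2009) = -1681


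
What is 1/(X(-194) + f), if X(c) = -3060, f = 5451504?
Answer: 1/5448444 ≈ 1.8354e-7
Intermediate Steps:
1/(X(-194) + f) = 1/(-3060 + 5451504) = 1/5448444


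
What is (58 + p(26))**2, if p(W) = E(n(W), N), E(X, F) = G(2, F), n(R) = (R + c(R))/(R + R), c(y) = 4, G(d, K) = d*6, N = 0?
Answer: 4900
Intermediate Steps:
G(d, K) = 6*d
n(R) = (4 + R)/(2*R) (n(R) = (R + 4)/(R + R) = (4 + R)/((2*R)) = (4 + R)*(1/(2*R)) = (4 + R)/(2*R))
E(X, F) = 12 (E(X, F) = 6*2 = 12)
p(W) = 12
(58 + p(26))**2 = (58 + 12)**2 = 70**2 = 4900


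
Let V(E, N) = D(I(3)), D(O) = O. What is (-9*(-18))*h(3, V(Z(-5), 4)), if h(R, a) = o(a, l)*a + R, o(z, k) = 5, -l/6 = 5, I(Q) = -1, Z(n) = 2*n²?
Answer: -324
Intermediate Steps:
V(E, N) = -1
l = -30 (l = -6*5 = -30)
h(R, a) = R + 5*a (h(R, a) = 5*a + R = R + 5*a)
(-9*(-18))*h(3, V(Z(-5), 4)) = (-9*(-18))*(3 + 5*(-1)) = 162*(3 - 5) = 162*(-2) = -324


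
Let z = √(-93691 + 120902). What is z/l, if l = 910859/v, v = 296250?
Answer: 296250*√27211/910859 ≈ 53.651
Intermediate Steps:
l = 910859/296250 ≈ 3.0746
z = √27211 ≈ 164.96
z/l = √27211/(910859/296250) = √27211*(296250/910859) = 296250*√27211/910859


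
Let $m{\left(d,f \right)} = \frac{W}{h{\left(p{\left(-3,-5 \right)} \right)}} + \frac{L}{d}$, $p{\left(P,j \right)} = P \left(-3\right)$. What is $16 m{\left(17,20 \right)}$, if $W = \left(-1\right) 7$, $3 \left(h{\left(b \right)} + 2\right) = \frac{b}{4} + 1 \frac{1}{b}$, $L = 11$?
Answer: $\frac{228688}{2227} \approx 102.69$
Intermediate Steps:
$p{\left(P,j \right)} = - 3 P$
$h{\left(b \right)} = -2 + \frac{1}{3 b} + \frac{b}{12}$ ($h{\left(b \right)} = -2 + \frac{\frac{b}{4} + 1 \frac{1}{b}}{3} = -2 + \frac{b \frac{1}{4} + \frac{1}{b}}{3} = -2 + \frac{\frac{b}{4} + \frac{1}{b}}{3} = -2 + \frac{\frac{1}{b} + \frac{b}{4}}{3} = -2 + \left(\frac{1}{3 b} + \frac{b}{12}\right) = -2 + \frac{1}{3 b} + \frac{b}{12}$)
$W = -7$
$m{\left(d,f \right)} = \frac{756}{131} + \frac{11}{d}$ ($m{\left(d,f \right)} = - \frac{7}{\frac{1}{12} \frac{1}{\left(-3\right) \left(-3\right)} \left(4 + \left(-3\right) \left(-3\right) \left(-24 - -9\right)\right)} + \frac{11}{d} = - \frac{7}{\frac{1}{12} \cdot \frac{1}{9} \left(4 + 9 \left(-24 + 9\right)\right)} + \frac{11}{d} = - \frac{7}{\frac{1}{12} \cdot \frac{1}{9} \left(4 + 9 \left(-15\right)\right)} + \frac{11}{d} = - \frac{7}{\frac{1}{12} \cdot \frac{1}{9} \left(4 - 135\right)} + \frac{11}{d} = - \frac{7}{\frac{1}{12} \cdot \frac{1}{9} \left(-131\right)} + \frac{11}{d} = - \frac{7}{- \frac{131}{108}} + \frac{11}{d} = \left(-7\right) \left(- \frac{108}{131}\right) + \frac{11}{d} = \frac{756}{131} + \frac{11}{d}$)
$16 m{\left(17,20 \right)} = 16 \left(\frac{756}{131} + \frac{11}{17}\right) = 16 \cdot \frac{14293}{2227} = \frac{228688}{2227}$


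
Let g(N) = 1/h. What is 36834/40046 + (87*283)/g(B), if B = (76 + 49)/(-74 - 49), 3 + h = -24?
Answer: -13310611224/20023 ≈ -6.6477e+5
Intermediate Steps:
h = -27 (h = -3 - 24 = -27)
B = -125/123 (B = 125/(-123) = 125*(-1/123) = -125/123 ≈ -1.0163)
g(N) = -1/27 (g(N) = 1/(-27) = -1/27)
36834/40046 + (87*283)/g(B) = 36834/40046 + (87*283)/(-1/27) = 36834*(1/40046) + 24621*(-27) = 18417/20023 - 664767 = -13310611224/20023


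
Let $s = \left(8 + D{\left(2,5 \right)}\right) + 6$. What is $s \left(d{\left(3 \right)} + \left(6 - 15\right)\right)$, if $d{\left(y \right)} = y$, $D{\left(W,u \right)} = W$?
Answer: $-96$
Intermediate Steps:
$s = 16$ ($s = \left(8 + 2\right) + 6 = 10 + 6 = 16$)
$s \left(d{\left(3 \right)} + \left(6 - 15\right)\right) = 16 \left(3 + \left(6 - 15\right)\right) = 16 \left(3 - 9\right) = 16 \left(-6\right) = -96$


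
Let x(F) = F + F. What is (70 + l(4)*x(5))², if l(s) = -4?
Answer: 900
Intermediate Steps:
x(F) = 2*F
(70 + l(4)*x(5))² = (70 - 8*5)² = (70 - 4*10)² = (70 - 40)² = 30² = 900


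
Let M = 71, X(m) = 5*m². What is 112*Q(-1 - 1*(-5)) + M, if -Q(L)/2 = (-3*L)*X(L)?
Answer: 215111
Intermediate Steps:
Q(L) = 30*L³ (Q(L) = -2*(-3*L)*5*L² = -(-30)*L³ = 30*L³)
112*Q(-1 - 1*(-5)) + M = 112*(30*(-1 - 1*(-5))³) + 71 = 112*(30*(-1 + 5)³) + 71 = 112*(30*4³) + 71 = 112*(30*64) + 71 = 112*1920 + 71 = 215040 + 71 = 215111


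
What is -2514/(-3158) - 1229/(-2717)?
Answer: 5355860/4290143 ≈ 1.2484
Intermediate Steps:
-2514/(-3158) - 1229/(-2717) = -2514*(-1/3158) - 1229*(-1/2717) = 1257/1579 + 1229/2717 = 5355860/4290143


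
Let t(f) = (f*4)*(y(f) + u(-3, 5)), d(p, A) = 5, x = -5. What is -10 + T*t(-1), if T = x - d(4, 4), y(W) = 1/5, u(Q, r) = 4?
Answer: 158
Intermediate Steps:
y(W) = 1/5
T = -10 (T = -5 - 1*5 = -5 - 5 = -10)
t(f) = 84*f/5 (t(f) = (f*4)*(1/5 + 4) = (4*f)*(21/5) = 84*f/5)
-10 + T*t(-1) = -10 - 168*(-1) = -10 - 10*(-84/5) = -10 + 168 = 158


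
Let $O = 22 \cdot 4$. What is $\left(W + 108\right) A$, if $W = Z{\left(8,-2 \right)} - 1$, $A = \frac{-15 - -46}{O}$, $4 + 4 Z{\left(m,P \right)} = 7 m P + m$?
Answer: $\frac{310}{11} \approx 28.182$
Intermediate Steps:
$Z{\left(m,P \right)} = -1 + \frac{m}{4} + \frac{7 P m}{4}$ ($Z{\left(m,P \right)} = -1 + \frac{7 m P + m}{4} = -1 + \frac{7 P m + m}{4} = -1 + \frac{m + 7 P m}{4} = -1 + \left(\frac{m}{4} + \frac{7 P m}{4}\right) = -1 + \frac{m}{4} + \frac{7 P m}{4}$)
$O = 88$
$A = \frac{31}{88}$ ($A = \frac{-15 - -46}{88} = \left(-15 + 46\right) \frac{1}{88} = 31 \cdot \frac{1}{88} = \frac{31}{88} \approx 0.35227$)
$W = -28$ ($W = \left(-1 + \frac{1}{4} \cdot 8 + \frac{7}{4} \left(-2\right) 8\right) - 1 = \left(-1 + 2 - 28\right) - 1 = -27 - 1 = -28$)
$\left(W + 108\right) A = \left(-28 + 108\right) \frac{31}{88} = 80 \cdot \frac{31}{88} = \frac{310}{11}$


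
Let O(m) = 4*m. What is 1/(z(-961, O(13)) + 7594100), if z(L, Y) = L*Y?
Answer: 1/7544128 ≈ 1.3255e-7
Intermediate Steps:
1/(z(-961, O(13)) + 7594100) = 1/(-3844*13 + 7594100) = 1/(-961*52 + 7594100) = 1/(-49972 + 7594100) = 1/7544128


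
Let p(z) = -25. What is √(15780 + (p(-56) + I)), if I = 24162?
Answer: √39917 ≈ 199.79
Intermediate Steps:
√(15780 + (p(-56) + I)) = √(15780 + (-25 + 24162)) = √(15780 + 24137) = √39917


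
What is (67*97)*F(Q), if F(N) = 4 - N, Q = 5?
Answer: -6499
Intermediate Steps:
(67*97)*F(Q) = (67*97)*(4 - 1*5) = 6499*(4 - 5) = 6499*(-1) = -6499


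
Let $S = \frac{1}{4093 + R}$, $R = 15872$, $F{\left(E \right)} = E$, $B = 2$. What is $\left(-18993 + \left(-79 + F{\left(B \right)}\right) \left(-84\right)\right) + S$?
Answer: $- \frac{250061624}{19965} \approx -12525.0$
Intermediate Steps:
$S = \frac{1}{19965}$ ($S = \frac{1}{4093 + 15872} = \frac{1}{19965} \approx 5.0088 \cdot 10^{-5}$)
$\left(-18993 + \left(-79 + F{\left(B \right)}\right) \left(-84\right)\right) + S = \left(-18993 + \left(-79 + 2\right) \left(-84\right)\right) + \frac{1}{19965} = \left(-18993 - -6468\right) + \frac{1}{19965} = \left(-18993 + 6468\right) + \frac{1}{19965} = -12525 + \frac{1}{19965} = - \frac{250061624}{19965}$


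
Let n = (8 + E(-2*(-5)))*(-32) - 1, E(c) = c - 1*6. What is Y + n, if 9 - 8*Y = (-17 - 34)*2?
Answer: -2969/8 ≈ -371.13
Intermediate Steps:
E(c) = -6 + c (E(c) = c - 6 = -6 + c)
n = -385 (n = (8 + (-6 - 2*(-5)))*(-32) - 1 = (8 + (-6 + 10))*(-32) - 1 = (8 + 4)*(-32) - 1 = 12*(-32) - 1 = -384 - 1 = -385)
Y = 111/8 (Y = 9/8 - (-17 - 34)*2/8 = 9/8 - (-51)*2/8 = 9/8 - 1/8*(-102) = 9/8 + 51/4 = 111/8 ≈ 13.875)
Y + n = 111/8 - 385 = -2969/8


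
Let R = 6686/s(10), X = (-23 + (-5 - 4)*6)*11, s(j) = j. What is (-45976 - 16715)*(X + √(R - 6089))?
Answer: 53099277 - 62691*I*√135510/5 ≈ 5.3099e+7 - 4.6155e+6*I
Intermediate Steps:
X = -847 (X = (-23 - 9*6)*11 = (-23 - 54)*11 = -77*11 = -847)
R = 3343/5 (R = 6686/10 = 6686*(⅒) = 3343/5 ≈ 668.60)
(-45976 - 16715)*(X + √(R - 6089)) = (-45976 - 16715)*(-847 + √(3343/5 - 6089)) = -62691*(-847 + √(-27102/5)) = -62691*(-847 + I*√135510/5) = 53099277 - 62691*I*√135510/5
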